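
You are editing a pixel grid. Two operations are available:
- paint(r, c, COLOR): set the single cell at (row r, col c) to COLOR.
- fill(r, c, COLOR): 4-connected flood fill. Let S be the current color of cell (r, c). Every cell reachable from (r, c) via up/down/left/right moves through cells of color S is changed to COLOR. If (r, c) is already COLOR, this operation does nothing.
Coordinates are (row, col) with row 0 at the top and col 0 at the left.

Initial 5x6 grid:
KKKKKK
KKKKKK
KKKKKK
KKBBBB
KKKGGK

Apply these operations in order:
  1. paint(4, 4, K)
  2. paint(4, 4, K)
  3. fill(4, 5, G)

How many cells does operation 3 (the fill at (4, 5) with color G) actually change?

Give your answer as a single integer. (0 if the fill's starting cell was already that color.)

After op 1 paint(4,4,K):
KKKKKK
KKKKKK
KKKKKK
KKBBBB
KKKGKK
After op 2 paint(4,4,K):
KKKKKK
KKKKKK
KKKKKK
KKBBBB
KKKGKK
After op 3 fill(4,5,G) [2 cells changed]:
KKKKKK
KKKKKK
KKKKKK
KKBBBB
KKKGGG

Answer: 2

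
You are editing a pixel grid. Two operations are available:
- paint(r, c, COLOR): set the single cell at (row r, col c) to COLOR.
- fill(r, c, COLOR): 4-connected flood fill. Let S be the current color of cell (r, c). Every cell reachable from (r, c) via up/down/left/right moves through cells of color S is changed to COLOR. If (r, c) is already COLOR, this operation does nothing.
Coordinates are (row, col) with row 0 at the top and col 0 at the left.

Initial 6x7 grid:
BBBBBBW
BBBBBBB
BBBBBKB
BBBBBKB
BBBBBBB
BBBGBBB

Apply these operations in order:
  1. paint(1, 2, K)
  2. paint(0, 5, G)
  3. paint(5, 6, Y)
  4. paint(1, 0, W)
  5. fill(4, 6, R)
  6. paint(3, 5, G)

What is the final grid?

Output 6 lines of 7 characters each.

After op 1 paint(1,2,K):
BBBBBBW
BBKBBBB
BBBBBKB
BBBBBKB
BBBBBBB
BBBGBBB
After op 2 paint(0,5,G):
BBBBBGW
BBKBBBB
BBBBBKB
BBBBBKB
BBBBBBB
BBBGBBB
After op 3 paint(5,6,Y):
BBBBBGW
BBKBBBB
BBBBBKB
BBBBBKB
BBBBBBB
BBBGBBY
After op 4 paint(1,0,W):
BBBBBGW
WBKBBBB
BBBBBKB
BBBBBKB
BBBBBBB
BBBGBBY
After op 5 fill(4,6,R) [34 cells changed]:
RRRRRGW
WRKRRRR
RRRRRKR
RRRRRKR
RRRRRRR
RRRGRRY
After op 6 paint(3,5,G):
RRRRRGW
WRKRRRR
RRRRRKR
RRRRRGR
RRRRRRR
RRRGRRY

Answer: RRRRRGW
WRKRRRR
RRRRRKR
RRRRRGR
RRRRRRR
RRRGRRY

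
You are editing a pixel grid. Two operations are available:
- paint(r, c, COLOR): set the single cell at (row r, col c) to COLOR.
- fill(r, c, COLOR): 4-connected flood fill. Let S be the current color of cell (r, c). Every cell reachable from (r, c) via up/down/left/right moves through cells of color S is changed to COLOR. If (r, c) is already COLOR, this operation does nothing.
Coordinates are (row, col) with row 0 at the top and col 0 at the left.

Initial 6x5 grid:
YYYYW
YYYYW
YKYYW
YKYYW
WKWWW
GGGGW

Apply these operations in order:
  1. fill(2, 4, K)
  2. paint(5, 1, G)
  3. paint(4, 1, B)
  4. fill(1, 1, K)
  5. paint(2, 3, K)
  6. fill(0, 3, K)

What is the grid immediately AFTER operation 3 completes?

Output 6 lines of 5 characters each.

After op 1 fill(2,4,K) [8 cells changed]:
YYYYK
YYYYK
YKYYK
YKYYK
WKKKK
GGGGK
After op 2 paint(5,1,G):
YYYYK
YYYYK
YKYYK
YKYYK
WKKKK
GGGGK
After op 3 paint(4,1,B):
YYYYK
YYYYK
YKYYK
YKYYK
WBKKK
GGGGK

Answer: YYYYK
YYYYK
YKYYK
YKYYK
WBKKK
GGGGK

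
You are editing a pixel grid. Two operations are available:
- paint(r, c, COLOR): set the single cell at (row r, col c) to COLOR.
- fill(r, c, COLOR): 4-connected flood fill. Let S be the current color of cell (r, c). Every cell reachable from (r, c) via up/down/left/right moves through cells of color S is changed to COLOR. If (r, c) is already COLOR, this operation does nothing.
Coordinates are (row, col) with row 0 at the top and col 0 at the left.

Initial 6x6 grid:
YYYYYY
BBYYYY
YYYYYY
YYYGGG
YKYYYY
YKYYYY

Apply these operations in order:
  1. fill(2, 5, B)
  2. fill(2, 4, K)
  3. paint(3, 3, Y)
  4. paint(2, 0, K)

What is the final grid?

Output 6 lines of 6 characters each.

After op 1 fill(2,5,B) [29 cells changed]:
BBBBBB
BBBBBB
BBBBBB
BBBGGG
BKBBBB
BKBBBB
After op 2 fill(2,4,K) [31 cells changed]:
KKKKKK
KKKKKK
KKKKKK
KKKGGG
KKKKKK
KKKKKK
After op 3 paint(3,3,Y):
KKKKKK
KKKKKK
KKKKKK
KKKYGG
KKKKKK
KKKKKK
After op 4 paint(2,0,K):
KKKKKK
KKKKKK
KKKKKK
KKKYGG
KKKKKK
KKKKKK

Answer: KKKKKK
KKKKKK
KKKKKK
KKKYGG
KKKKKK
KKKKKK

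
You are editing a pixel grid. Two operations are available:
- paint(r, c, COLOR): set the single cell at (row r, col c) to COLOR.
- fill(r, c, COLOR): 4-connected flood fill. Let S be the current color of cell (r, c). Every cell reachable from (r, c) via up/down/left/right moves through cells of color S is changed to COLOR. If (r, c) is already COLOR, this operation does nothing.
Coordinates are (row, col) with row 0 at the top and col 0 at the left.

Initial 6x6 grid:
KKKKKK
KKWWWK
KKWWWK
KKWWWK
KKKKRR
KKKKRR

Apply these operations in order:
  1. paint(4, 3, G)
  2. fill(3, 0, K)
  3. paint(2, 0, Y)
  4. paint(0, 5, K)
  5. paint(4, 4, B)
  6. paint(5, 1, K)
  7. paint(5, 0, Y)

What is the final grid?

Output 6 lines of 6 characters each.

Answer: KKKKKK
KKWWWK
YKWWWK
KKWWWK
KKKGBR
YKKKRR

Derivation:
After op 1 paint(4,3,G):
KKKKKK
KKWWWK
KKWWWK
KKWWWK
KKKGRR
KKKKRR
After op 2 fill(3,0,K) [0 cells changed]:
KKKKKK
KKWWWK
KKWWWK
KKWWWK
KKKGRR
KKKKRR
After op 3 paint(2,0,Y):
KKKKKK
KKWWWK
YKWWWK
KKWWWK
KKKGRR
KKKKRR
After op 4 paint(0,5,K):
KKKKKK
KKWWWK
YKWWWK
KKWWWK
KKKGRR
KKKKRR
After op 5 paint(4,4,B):
KKKKKK
KKWWWK
YKWWWK
KKWWWK
KKKGBR
KKKKRR
After op 6 paint(5,1,K):
KKKKKK
KKWWWK
YKWWWK
KKWWWK
KKKGBR
KKKKRR
After op 7 paint(5,0,Y):
KKKKKK
KKWWWK
YKWWWK
KKWWWK
KKKGBR
YKKKRR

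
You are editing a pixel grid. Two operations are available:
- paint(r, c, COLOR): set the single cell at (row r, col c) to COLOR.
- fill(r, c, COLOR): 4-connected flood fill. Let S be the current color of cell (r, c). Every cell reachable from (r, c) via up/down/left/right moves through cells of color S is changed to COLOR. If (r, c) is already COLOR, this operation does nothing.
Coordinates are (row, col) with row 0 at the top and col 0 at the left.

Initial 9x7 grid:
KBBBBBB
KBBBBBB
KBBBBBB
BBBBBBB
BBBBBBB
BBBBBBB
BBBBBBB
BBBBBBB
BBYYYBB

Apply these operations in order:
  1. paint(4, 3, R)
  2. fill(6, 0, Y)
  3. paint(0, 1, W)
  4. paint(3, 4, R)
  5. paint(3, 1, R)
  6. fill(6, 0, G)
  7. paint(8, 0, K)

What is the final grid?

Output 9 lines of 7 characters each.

After op 1 paint(4,3,R):
KBBBBBB
KBBBBBB
KBBBBBB
BBBBBBB
BBBRBBB
BBBBBBB
BBBBBBB
BBBBBBB
BBYYYBB
After op 2 fill(6,0,Y) [56 cells changed]:
KYYYYYY
KYYYYYY
KYYYYYY
YYYYYYY
YYYRYYY
YYYYYYY
YYYYYYY
YYYYYYY
YYYYYYY
After op 3 paint(0,1,W):
KWYYYYY
KYYYYYY
KYYYYYY
YYYYYYY
YYYRYYY
YYYYYYY
YYYYYYY
YYYYYYY
YYYYYYY
After op 4 paint(3,4,R):
KWYYYYY
KYYYYYY
KYYYYYY
YYYYRYY
YYYRYYY
YYYYYYY
YYYYYYY
YYYYYYY
YYYYYYY
After op 5 paint(3,1,R):
KWYYYYY
KYYYYYY
KYYYYYY
YRYYRYY
YYYRYYY
YYYYYYY
YYYYYYY
YYYYYYY
YYYYYYY
After op 6 fill(6,0,G) [56 cells changed]:
KWGGGGG
KGGGGGG
KGGGGGG
GRGGRGG
GGGRGGG
GGGGGGG
GGGGGGG
GGGGGGG
GGGGGGG
After op 7 paint(8,0,K):
KWGGGGG
KGGGGGG
KGGGGGG
GRGGRGG
GGGRGGG
GGGGGGG
GGGGGGG
GGGGGGG
KGGGGGG

Answer: KWGGGGG
KGGGGGG
KGGGGGG
GRGGRGG
GGGRGGG
GGGGGGG
GGGGGGG
GGGGGGG
KGGGGGG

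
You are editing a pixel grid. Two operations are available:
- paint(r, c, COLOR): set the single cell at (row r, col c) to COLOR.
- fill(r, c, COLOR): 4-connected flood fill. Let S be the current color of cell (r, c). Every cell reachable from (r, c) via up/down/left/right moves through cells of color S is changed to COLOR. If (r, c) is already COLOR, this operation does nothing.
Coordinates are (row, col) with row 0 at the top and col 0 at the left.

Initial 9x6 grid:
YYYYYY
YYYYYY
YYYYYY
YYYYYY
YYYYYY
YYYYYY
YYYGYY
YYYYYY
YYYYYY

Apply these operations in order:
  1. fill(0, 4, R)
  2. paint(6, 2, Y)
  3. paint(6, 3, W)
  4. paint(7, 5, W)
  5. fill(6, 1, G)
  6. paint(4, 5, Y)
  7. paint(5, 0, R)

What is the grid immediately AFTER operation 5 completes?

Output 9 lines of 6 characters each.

After op 1 fill(0,4,R) [53 cells changed]:
RRRRRR
RRRRRR
RRRRRR
RRRRRR
RRRRRR
RRRRRR
RRRGRR
RRRRRR
RRRRRR
After op 2 paint(6,2,Y):
RRRRRR
RRRRRR
RRRRRR
RRRRRR
RRRRRR
RRRRRR
RRYGRR
RRRRRR
RRRRRR
After op 3 paint(6,3,W):
RRRRRR
RRRRRR
RRRRRR
RRRRRR
RRRRRR
RRRRRR
RRYWRR
RRRRRR
RRRRRR
After op 4 paint(7,5,W):
RRRRRR
RRRRRR
RRRRRR
RRRRRR
RRRRRR
RRRRRR
RRYWRR
RRRRRW
RRRRRR
After op 5 fill(6,1,G) [51 cells changed]:
GGGGGG
GGGGGG
GGGGGG
GGGGGG
GGGGGG
GGGGGG
GGYWGG
GGGGGW
GGGGGG

Answer: GGGGGG
GGGGGG
GGGGGG
GGGGGG
GGGGGG
GGGGGG
GGYWGG
GGGGGW
GGGGGG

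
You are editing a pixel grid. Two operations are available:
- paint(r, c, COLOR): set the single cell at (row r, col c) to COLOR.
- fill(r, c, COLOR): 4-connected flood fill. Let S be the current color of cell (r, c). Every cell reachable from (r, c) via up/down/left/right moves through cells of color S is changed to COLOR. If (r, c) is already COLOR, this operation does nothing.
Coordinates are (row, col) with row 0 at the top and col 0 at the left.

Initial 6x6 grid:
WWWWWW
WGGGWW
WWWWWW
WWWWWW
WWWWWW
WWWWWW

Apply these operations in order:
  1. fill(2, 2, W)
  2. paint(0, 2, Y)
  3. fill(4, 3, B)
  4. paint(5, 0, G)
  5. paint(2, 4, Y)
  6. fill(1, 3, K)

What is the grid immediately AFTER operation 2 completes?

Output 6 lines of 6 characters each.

Answer: WWYWWW
WGGGWW
WWWWWW
WWWWWW
WWWWWW
WWWWWW

Derivation:
After op 1 fill(2,2,W) [0 cells changed]:
WWWWWW
WGGGWW
WWWWWW
WWWWWW
WWWWWW
WWWWWW
After op 2 paint(0,2,Y):
WWYWWW
WGGGWW
WWWWWW
WWWWWW
WWWWWW
WWWWWW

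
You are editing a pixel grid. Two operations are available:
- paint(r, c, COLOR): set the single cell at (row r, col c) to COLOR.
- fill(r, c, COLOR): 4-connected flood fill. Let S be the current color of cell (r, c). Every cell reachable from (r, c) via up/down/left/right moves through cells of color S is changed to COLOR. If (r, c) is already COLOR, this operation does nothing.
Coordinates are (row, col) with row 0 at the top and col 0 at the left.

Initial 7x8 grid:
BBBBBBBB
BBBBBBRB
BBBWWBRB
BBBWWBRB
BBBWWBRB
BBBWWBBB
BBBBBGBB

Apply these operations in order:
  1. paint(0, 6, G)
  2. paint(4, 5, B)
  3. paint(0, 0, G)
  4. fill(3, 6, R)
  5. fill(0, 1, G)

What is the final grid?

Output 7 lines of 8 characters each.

After op 1 paint(0,6,G):
BBBBBBGB
BBBBBBRB
BBBWWBRB
BBBWWBRB
BBBWWBRB
BBBWWBBB
BBBBBGBB
After op 2 paint(4,5,B):
BBBBBBGB
BBBBBBRB
BBBWWBRB
BBBWWBRB
BBBWWBRB
BBBWWBBB
BBBBBGBB
After op 3 paint(0,0,G):
GBBBBBGB
BBBBBBRB
BBBWWBRB
BBBWWBRB
BBBWWBRB
BBBWWBBB
BBBBBGBB
After op 4 fill(3,6,R) [0 cells changed]:
GBBBBBGB
BBBBBBRB
BBBWWBRB
BBBWWBRB
BBBWWBRB
BBBWWBBB
BBBBBGBB
After op 5 fill(0,1,G) [41 cells changed]:
GGGGGGGG
GGGGGGRG
GGGWWGRG
GGGWWGRG
GGGWWGRG
GGGWWGGG
GGGGGGGG

Answer: GGGGGGGG
GGGGGGRG
GGGWWGRG
GGGWWGRG
GGGWWGRG
GGGWWGGG
GGGGGGGG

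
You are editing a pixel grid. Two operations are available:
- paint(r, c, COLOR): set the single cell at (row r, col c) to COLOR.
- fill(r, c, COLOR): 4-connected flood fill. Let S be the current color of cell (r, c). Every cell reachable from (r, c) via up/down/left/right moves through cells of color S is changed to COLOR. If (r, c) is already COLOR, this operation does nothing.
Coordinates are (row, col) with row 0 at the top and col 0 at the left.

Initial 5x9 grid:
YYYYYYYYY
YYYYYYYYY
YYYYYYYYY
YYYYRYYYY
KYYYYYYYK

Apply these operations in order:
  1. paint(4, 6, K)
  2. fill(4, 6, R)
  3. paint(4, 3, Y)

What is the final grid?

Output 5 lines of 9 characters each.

Answer: YYYYYYYYY
YYYYYYYYY
YYYYYYYYY
YYYYRYYYY
KYYYYYRYK

Derivation:
After op 1 paint(4,6,K):
YYYYYYYYY
YYYYYYYYY
YYYYYYYYY
YYYYRYYYY
KYYYYYKYK
After op 2 fill(4,6,R) [1 cells changed]:
YYYYYYYYY
YYYYYYYYY
YYYYYYYYY
YYYYRYYYY
KYYYYYRYK
After op 3 paint(4,3,Y):
YYYYYYYYY
YYYYYYYYY
YYYYYYYYY
YYYYRYYYY
KYYYYYRYK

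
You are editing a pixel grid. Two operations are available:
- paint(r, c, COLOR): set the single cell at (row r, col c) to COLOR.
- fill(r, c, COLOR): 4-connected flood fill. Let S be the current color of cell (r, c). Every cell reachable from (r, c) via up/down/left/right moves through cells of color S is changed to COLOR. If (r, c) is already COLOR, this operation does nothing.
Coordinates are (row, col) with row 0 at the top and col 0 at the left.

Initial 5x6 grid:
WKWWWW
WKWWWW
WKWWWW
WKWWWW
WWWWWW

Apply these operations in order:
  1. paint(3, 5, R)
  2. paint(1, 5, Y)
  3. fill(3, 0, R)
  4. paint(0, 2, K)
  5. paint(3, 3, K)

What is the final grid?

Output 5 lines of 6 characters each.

After op 1 paint(3,5,R):
WKWWWW
WKWWWW
WKWWWW
WKWWWR
WWWWWW
After op 2 paint(1,5,Y):
WKWWWW
WKWWWY
WKWWWW
WKWWWR
WWWWWW
After op 3 fill(3,0,R) [24 cells changed]:
RKRRRR
RKRRRY
RKRRRR
RKRRRR
RRRRRR
After op 4 paint(0,2,K):
RKKRRR
RKRRRY
RKRRRR
RKRRRR
RRRRRR
After op 5 paint(3,3,K):
RKKRRR
RKRRRY
RKRRRR
RKRKRR
RRRRRR

Answer: RKKRRR
RKRRRY
RKRRRR
RKRKRR
RRRRRR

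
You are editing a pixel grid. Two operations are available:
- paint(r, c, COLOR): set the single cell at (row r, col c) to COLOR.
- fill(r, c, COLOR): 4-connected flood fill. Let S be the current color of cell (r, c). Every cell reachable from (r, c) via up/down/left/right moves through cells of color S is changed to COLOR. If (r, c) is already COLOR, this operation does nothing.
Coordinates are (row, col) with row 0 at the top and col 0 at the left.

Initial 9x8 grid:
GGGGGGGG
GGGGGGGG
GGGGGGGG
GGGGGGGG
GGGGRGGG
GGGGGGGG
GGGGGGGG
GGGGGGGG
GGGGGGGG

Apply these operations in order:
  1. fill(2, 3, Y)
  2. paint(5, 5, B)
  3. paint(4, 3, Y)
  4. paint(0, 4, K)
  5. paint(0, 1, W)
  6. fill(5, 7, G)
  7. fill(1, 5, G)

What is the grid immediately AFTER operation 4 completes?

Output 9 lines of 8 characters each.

After op 1 fill(2,3,Y) [71 cells changed]:
YYYYYYYY
YYYYYYYY
YYYYYYYY
YYYYYYYY
YYYYRYYY
YYYYYYYY
YYYYYYYY
YYYYYYYY
YYYYYYYY
After op 2 paint(5,5,B):
YYYYYYYY
YYYYYYYY
YYYYYYYY
YYYYYYYY
YYYYRYYY
YYYYYBYY
YYYYYYYY
YYYYYYYY
YYYYYYYY
After op 3 paint(4,3,Y):
YYYYYYYY
YYYYYYYY
YYYYYYYY
YYYYYYYY
YYYYRYYY
YYYYYBYY
YYYYYYYY
YYYYYYYY
YYYYYYYY
After op 4 paint(0,4,K):
YYYYKYYY
YYYYYYYY
YYYYYYYY
YYYYYYYY
YYYYRYYY
YYYYYBYY
YYYYYYYY
YYYYYYYY
YYYYYYYY

Answer: YYYYKYYY
YYYYYYYY
YYYYYYYY
YYYYYYYY
YYYYRYYY
YYYYYBYY
YYYYYYYY
YYYYYYYY
YYYYYYYY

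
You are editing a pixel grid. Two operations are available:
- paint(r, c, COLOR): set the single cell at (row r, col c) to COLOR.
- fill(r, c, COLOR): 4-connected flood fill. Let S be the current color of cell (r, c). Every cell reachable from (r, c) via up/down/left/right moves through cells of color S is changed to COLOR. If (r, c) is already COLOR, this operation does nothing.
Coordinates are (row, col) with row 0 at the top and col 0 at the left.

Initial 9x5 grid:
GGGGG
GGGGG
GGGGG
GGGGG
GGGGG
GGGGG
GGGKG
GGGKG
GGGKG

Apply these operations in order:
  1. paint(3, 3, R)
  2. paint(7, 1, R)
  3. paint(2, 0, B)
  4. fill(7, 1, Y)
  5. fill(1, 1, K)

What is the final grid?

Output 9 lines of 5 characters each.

Answer: KKKKK
KKKKK
BKKKK
KKKRK
KKKKK
KKKKK
KKKKK
KYKKK
KKKKK

Derivation:
After op 1 paint(3,3,R):
GGGGG
GGGGG
GGGGG
GGGRG
GGGGG
GGGGG
GGGKG
GGGKG
GGGKG
After op 2 paint(7,1,R):
GGGGG
GGGGG
GGGGG
GGGRG
GGGGG
GGGGG
GGGKG
GRGKG
GGGKG
After op 3 paint(2,0,B):
GGGGG
GGGGG
BGGGG
GGGRG
GGGGG
GGGGG
GGGKG
GRGKG
GGGKG
After op 4 fill(7,1,Y) [1 cells changed]:
GGGGG
GGGGG
BGGGG
GGGRG
GGGGG
GGGGG
GGGKG
GYGKG
GGGKG
After op 5 fill(1,1,K) [39 cells changed]:
KKKKK
KKKKK
BKKKK
KKKRK
KKKKK
KKKKK
KKKKK
KYKKK
KKKKK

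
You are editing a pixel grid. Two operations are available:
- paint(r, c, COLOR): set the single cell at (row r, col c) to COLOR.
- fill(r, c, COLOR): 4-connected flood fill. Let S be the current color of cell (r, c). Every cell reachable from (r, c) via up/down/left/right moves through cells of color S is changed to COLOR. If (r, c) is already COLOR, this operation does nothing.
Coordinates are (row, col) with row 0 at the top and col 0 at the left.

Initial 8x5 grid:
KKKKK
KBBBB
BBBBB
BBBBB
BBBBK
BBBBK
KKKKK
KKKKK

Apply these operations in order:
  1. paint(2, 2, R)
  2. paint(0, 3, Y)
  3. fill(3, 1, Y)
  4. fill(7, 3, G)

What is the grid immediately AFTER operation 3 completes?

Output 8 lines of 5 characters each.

After op 1 paint(2,2,R):
KKKKK
KBBBB
BBRBB
BBBBB
BBBBK
BBBBK
KKKKK
KKKKK
After op 2 paint(0,3,Y):
KKKYK
KBBBB
BBRBB
BBBBB
BBBBK
BBBBK
KKKKK
KKKKK
After op 3 fill(3,1,Y) [21 cells changed]:
KKKYK
KYYYY
YYRYY
YYYYY
YYYYK
YYYYK
KKKKK
KKKKK

Answer: KKKYK
KYYYY
YYRYY
YYYYY
YYYYK
YYYYK
KKKKK
KKKKK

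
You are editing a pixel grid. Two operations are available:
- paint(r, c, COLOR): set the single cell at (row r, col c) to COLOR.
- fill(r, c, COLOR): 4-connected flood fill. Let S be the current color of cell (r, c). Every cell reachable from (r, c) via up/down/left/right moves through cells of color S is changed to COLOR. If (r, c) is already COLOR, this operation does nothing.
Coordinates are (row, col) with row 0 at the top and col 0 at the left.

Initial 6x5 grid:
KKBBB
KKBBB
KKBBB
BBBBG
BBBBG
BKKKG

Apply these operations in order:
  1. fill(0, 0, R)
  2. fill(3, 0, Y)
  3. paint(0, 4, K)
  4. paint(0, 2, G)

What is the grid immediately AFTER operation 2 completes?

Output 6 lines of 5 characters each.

Answer: RRYYY
RRYYY
RRYYY
YYYYG
YYYYG
YKKKG

Derivation:
After op 1 fill(0,0,R) [6 cells changed]:
RRBBB
RRBBB
RRBBB
BBBBG
BBBBG
BKKKG
After op 2 fill(3,0,Y) [18 cells changed]:
RRYYY
RRYYY
RRYYY
YYYYG
YYYYG
YKKKG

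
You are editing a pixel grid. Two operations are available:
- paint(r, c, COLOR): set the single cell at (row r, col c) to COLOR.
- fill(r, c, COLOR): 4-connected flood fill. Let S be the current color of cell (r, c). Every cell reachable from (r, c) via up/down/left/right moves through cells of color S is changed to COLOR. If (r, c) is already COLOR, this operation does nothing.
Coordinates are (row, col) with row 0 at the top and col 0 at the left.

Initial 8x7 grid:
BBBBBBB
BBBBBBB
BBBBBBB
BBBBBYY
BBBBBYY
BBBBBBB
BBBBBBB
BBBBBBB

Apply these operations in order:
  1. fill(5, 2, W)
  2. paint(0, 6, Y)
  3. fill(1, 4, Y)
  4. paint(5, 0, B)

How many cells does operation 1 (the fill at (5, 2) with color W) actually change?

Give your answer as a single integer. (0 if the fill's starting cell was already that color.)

After op 1 fill(5,2,W) [52 cells changed]:
WWWWWWW
WWWWWWW
WWWWWWW
WWWWWYY
WWWWWYY
WWWWWWW
WWWWWWW
WWWWWWW

Answer: 52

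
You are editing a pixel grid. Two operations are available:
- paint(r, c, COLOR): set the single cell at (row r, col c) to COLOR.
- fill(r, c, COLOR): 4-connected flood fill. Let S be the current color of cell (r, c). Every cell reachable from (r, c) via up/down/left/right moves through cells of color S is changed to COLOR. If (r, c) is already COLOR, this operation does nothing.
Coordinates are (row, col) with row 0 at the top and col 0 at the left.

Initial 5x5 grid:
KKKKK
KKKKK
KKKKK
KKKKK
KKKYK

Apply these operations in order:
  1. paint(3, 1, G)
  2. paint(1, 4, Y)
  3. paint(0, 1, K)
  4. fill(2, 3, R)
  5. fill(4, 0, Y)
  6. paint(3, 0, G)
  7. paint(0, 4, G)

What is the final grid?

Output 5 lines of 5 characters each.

Answer: YYYYG
YYYYY
YYYYY
GGYYY
YYYYY

Derivation:
After op 1 paint(3,1,G):
KKKKK
KKKKK
KKKKK
KGKKK
KKKYK
After op 2 paint(1,4,Y):
KKKKK
KKKKY
KKKKK
KGKKK
KKKYK
After op 3 paint(0,1,K):
KKKKK
KKKKY
KKKKK
KGKKK
KKKYK
After op 4 fill(2,3,R) [22 cells changed]:
RRRRR
RRRRY
RRRRR
RGRRR
RRRYR
After op 5 fill(4,0,Y) [22 cells changed]:
YYYYY
YYYYY
YYYYY
YGYYY
YYYYY
After op 6 paint(3,0,G):
YYYYY
YYYYY
YYYYY
GGYYY
YYYYY
After op 7 paint(0,4,G):
YYYYG
YYYYY
YYYYY
GGYYY
YYYYY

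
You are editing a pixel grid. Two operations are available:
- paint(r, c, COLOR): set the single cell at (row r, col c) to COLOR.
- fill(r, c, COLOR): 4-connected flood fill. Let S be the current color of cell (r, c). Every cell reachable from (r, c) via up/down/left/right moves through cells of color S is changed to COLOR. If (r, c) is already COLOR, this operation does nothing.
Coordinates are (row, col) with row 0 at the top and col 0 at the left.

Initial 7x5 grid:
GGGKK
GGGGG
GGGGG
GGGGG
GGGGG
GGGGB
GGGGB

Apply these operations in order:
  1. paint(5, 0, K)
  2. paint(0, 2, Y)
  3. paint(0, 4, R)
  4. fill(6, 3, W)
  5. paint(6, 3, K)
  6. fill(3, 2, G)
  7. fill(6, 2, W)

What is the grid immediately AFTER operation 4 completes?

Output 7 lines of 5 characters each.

After op 1 paint(5,0,K):
GGGKK
GGGGG
GGGGG
GGGGG
GGGGG
KGGGB
GGGGB
After op 2 paint(0,2,Y):
GGYKK
GGGGG
GGGGG
GGGGG
GGGGG
KGGGB
GGGGB
After op 3 paint(0,4,R):
GGYKR
GGGGG
GGGGG
GGGGG
GGGGG
KGGGB
GGGGB
After op 4 fill(6,3,W) [29 cells changed]:
WWYKR
WWWWW
WWWWW
WWWWW
WWWWW
KWWWB
WWWWB

Answer: WWYKR
WWWWW
WWWWW
WWWWW
WWWWW
KWWWB
WWWWB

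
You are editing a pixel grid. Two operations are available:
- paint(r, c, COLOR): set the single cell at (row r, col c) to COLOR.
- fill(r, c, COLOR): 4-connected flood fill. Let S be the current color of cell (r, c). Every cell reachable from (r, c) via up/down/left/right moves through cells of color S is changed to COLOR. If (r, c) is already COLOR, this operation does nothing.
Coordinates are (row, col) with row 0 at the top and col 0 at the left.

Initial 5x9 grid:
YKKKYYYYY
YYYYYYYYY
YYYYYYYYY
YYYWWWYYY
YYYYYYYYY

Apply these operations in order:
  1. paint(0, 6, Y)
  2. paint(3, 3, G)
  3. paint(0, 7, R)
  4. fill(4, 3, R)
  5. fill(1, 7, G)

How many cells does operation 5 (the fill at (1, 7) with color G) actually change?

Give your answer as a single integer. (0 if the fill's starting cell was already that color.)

After op 1 paint(0,6,Y):
YKKKYYYYY
YYYYYYYYY
YYYYYYYYY
YYYWWWYYY
YYYYYYYYY
After op 2 paint(3,3,G):
YKKKYYYYY
YYYYYYYYY
YYYYYYYYY
YYYGWWYYY
YYYYYYYYY
After op 3 paint(0,7,R):
YKKKYYYRY
YYYYYYYYY
YYYYYYYYY
YYYGWWYYY
YYYYYYYYY
After op 4 fill(4,3,R) [38 cells changed]:
RKKKRRRRR
RRRRRRRRR
RRRRRRRRR
RRRGWWRRR
RRRRRRRRR
After op 5 fill(1,7,G) [39 cells changed]:
GKKKGGGGG
GGGGGGGGG
GGGGGGGGG
GGGGWWGGG
GGGGGGGGG

Answer: 39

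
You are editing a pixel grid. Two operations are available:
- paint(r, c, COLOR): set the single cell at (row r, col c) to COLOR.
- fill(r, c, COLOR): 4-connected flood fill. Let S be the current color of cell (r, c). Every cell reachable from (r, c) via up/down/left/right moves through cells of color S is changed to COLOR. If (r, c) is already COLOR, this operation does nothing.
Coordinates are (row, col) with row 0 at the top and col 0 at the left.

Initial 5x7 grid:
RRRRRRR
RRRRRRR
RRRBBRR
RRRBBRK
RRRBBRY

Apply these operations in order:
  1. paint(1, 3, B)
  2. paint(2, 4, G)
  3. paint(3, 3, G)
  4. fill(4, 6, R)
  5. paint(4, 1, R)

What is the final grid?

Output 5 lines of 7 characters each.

Answer: RRRRRRR
RRRBRRR
RRRBGRR
RRRGBRK
RRRBBRR

Derivation:
After op 1 paint(1,3,B):
RRRRRRR
RRRBRRR
RRRBBRR
RRRBBRK
RRRBBRY
After op 2 paint(2,4,G):
RRRRRRR
RRRBRRR
RRRBGRR
RRRBBRK
RRRBBRY
After op 3 paint(3,3,G):
RRRRRRR
RRRBRRR
RRRBGRR
RRRGBRK
RRRBBRY
After op 4 fill(4,6,R) [1 cells changed]:
RRRRRRR
RRRBRRR
RRRBGRR
RRRGBRK
RRRBBRR
After op 5 paint(4,1,R):
RRRRRRR
RRRBRRR
RRRBGRR
RRRGBRK
RRRBBRR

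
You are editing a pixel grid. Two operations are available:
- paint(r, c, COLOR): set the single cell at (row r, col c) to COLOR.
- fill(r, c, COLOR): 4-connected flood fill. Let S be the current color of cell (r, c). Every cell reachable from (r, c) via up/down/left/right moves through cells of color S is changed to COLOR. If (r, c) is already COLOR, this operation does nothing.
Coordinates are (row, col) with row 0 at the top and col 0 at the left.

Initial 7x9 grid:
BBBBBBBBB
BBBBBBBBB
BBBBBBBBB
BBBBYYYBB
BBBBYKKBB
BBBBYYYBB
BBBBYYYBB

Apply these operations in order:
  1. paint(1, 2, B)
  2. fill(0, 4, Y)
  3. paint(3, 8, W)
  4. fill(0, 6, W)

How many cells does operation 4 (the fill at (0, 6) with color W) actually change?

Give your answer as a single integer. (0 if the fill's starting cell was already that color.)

After op 1 paint(1,2,B):
BBBBBBBBB
BBBBBBBBB
BBBBBBBBB
BBBBYYYBB
BBBBYKKBB
BBBBYYYBB
BBBBYYYBB
After op 2 fill(0,4,Y) [51 cells changed]:
YYYYYYYYY
YYYYYYYYY
YYYYYYYYY
YYYYYYYYY
YYYYYKKYY
YYYYYYYYY
YYYYYYYYY
After op 3 paint(3,8,W):
YYYYYYYYY
YYYYYYYYY
YYYYYYYYY
YYYYYYYYW
YYYYYKKYY
YYYYYYYYY
YYYYYYYYY
After op 4 fill(0,6,W) [60 cells changed]:
WWWWWWWWW
WWWWWWWWW
WWWWWWWWW
WWWWWWWWW
WWWWWKKWW
WWWWWWWWW
WWWWWWWWW

Answer: 60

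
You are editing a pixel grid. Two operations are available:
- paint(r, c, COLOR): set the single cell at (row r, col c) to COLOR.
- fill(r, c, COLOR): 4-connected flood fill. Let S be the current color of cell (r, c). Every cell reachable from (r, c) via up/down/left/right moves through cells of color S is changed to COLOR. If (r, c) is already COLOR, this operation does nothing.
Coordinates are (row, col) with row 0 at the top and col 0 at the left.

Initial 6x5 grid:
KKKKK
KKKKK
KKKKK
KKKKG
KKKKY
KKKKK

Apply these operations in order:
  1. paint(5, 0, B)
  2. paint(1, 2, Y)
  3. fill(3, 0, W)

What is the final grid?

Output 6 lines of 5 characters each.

Answer: WWWWW
WWYWW
WWWWW
WWWWG
WWWWY
BWWWW

Derivation:
After op 1 paint(5,0,B):
KKKKK
KKKKK
KKKKK
KKKKG
KKKKY
BKKKK
After op 2 paint(1,2,Y):
KKKKK
KKYKK
KKKKK
KKKKG
KKKKY
BKKKK
After op 3 fill(3,0,W) [26 cells changed]:
WWWWW
WWYWW
WWWWW
WWWWG
WWWWY
BWWWW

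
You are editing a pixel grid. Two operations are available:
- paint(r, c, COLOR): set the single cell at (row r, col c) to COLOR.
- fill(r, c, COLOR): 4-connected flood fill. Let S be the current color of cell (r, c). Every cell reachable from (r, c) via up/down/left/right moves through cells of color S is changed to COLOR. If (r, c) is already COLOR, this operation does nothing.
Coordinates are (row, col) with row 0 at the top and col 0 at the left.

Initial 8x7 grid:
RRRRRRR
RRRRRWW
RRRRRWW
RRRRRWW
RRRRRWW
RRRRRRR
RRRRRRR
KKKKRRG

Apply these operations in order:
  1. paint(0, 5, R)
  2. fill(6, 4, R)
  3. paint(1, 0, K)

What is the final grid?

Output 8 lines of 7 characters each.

Answer: RRRRRRR
KRRRRWW
RRRRRWW
RRRRRWW
RRRRRWW
RRRRRRR
RRRRRRR
KKKKRRG

Derivation:
After op 1 paint(0,5,R):
RRRRRRR
RRRRRWW
RRRRRWW
RRRRRWW
RRRRRWW
RRRRRRR
RRRRRRR
KKKKRRG
After op 2 fill(6,4,R) [0 cells changed]:
RRRRRRR
RRRRRWW
RRRRRWW
RRRRRWW
RRRRRWW
RRRRRRR
RRRRRRR
KKKKRRG
After op 3 paint(1,0,K):
RRRRRRR
KRRRRWW
RRRRRWW
RRRRRWW
RRRRRWW
RRRRRRR
RRRRRRR
KKKKRRG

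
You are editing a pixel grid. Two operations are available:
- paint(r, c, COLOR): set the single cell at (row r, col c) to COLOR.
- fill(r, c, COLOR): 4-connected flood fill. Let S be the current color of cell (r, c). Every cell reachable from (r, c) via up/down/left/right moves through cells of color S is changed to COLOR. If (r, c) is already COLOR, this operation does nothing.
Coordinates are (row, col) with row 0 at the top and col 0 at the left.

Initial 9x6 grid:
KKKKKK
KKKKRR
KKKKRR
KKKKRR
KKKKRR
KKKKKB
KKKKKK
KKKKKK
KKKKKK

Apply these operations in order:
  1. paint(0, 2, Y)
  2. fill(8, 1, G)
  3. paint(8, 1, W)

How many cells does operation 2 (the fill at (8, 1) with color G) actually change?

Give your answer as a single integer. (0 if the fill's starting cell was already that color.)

Answer: 44

Derivation:
After op 1 paint(0,2,Y):
KKYKKK
KKKKRR
KKKKRR
KKKKRR
KKKKRR
KKKKKB
KKKKKK
KKKKKK
KKKKKK
After op 2 fill(8,1,G) [44 cells changed]:
GGYGGG
GGGGRR
GGGGRR
GGGGRR
GGGGRR
GGGGGB
GGGGGG
GGGGGG
GGGGGG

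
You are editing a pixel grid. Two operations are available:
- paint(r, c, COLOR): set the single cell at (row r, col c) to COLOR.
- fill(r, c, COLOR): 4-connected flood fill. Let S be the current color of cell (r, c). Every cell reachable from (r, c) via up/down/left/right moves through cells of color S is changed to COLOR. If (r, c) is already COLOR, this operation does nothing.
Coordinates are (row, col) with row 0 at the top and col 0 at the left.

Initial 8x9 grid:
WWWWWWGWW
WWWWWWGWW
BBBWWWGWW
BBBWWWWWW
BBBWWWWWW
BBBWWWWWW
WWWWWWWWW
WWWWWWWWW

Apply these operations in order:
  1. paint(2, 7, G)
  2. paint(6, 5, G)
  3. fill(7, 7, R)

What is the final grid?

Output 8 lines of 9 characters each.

Answer: RRRRRRGRR
RRRRRRGRR
BBBRRRGGR
BBBRRRRRR
BBBRRRRRR
BBBRRRRRR
RRRRRGRRR
RRRRRRRRR

Derivation:
After op 1 paint(2,7,G):
WWWWWWGWW
WWWWWWGWW
BBBWWWGGW
BBBWWWWWW
BBBWWWWWW
BBBWWWWWW
WWWWWWWWW
WWWWWWWWW
After op 2 paint(6,5,G):
WWWWWWGWW
WWWWWWGWW
BBBWWWGGW
BBBWWWWWW
BBBWWWWWW
BBBWWWWWW
WWWWWGWWW
WWWWWWWWW
After op 3 fill(7,7,R) [55 cells changed]:
RRRRRRGRR
RRRRRRGRR
BBBRRRGGR
BBBRRRRRR
BBBRRRRRR
BBBRRRRRR
RRRRRGRRR
RRRRRRRRR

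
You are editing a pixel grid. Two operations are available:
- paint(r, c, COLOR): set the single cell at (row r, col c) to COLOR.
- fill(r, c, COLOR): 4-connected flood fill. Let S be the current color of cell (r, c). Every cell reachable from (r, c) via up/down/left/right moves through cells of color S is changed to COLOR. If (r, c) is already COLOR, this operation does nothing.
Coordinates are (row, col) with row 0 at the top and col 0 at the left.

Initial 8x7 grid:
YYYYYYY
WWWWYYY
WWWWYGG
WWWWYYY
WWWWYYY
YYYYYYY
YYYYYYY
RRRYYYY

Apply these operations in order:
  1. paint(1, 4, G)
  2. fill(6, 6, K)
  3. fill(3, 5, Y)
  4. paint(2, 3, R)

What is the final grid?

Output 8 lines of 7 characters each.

Answer: YYYYYYY
WWWWGYY
WWWRYGG
WWWWYYY
WWWWYYY
YYYYYYY
YYYYYYY
RRRYYYY

Derivation:
After op 1 paint(1,4,G):
YYYYYYY
WWWWGYY
WWWWYGG
WWWWYYY
WWWWYYY
YYYYYYY
YYYYYYY
RRRYYYY
After op 2 fill(6,6,K) [25 cells changed]:
YYYYYYY
WWWWGYY
WWWWKGG
WWWWKKK
WWWWKKK
KKKKKKK
KKKKKKK
RRRKKKK
After op 3 fill(3,5,Y) [25 cells changed]:
YYYYYYY
WWWWGYY
WWWWYGG
WWWWYYY
WWWWYYY
YYYYYYY
YYYYYYY
RRRYYYY
After op 4 paint(2,3,R):
YYYYYYY
WWWWGYY
WWWRYGG
WWWWYYY
WWWWYYY
YYYYYYY
YYYYYYY
RRRYYYY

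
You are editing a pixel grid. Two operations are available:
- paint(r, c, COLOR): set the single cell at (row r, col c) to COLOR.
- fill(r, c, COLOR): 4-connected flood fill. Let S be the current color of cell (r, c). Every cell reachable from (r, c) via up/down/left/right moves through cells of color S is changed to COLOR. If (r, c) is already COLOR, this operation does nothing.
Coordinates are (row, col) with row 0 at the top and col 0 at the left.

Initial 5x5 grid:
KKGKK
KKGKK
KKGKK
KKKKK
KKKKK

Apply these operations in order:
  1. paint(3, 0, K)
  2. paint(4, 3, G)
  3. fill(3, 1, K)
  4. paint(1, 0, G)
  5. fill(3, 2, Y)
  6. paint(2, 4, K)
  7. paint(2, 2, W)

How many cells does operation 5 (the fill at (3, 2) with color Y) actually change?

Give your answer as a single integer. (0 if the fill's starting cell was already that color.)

After op 1 paint(3,0,K):
KKGKK
KKGKK
KKGKK
KKKKK
KKKKK
After op 2 paint(4,3,G):
KKGKK
KKGKK
KKGKK
KKKKK
KKKGK
After op 3 fill(3,1,K) [0 cells changed]:
KKGKK
KKGKK
KKGKK
KKKKK
KKKGK
After op 4 paint(1,0,G):
KKGKK
GKGKK
KKGKK
KKKKK
KKKGK
After op 5 fill(3,2,Y) [20 cells changed]:
YYGYY
GYGYY
YYGYY
YYYYY
YYYGY

Answer: 20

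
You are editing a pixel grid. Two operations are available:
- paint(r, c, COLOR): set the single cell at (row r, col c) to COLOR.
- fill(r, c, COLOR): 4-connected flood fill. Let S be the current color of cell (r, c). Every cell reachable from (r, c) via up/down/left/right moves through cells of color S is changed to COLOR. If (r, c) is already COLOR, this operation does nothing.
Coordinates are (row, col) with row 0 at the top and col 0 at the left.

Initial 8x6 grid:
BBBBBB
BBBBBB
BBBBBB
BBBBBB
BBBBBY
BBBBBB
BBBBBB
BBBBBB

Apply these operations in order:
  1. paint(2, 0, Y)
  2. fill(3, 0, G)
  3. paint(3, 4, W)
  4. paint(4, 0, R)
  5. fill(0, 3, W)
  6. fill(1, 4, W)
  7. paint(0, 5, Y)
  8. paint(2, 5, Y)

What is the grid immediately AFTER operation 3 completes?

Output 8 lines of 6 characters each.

After op 1 paint(2,0,Y):
BBBBBB
BBBBBB
YBBBBB
BBBBBB
BBBBBY
BBBBBB
BBBBBB
BBBBBB
After op 2 fill(3,0,G) [46 cells changed]:
GGGGGG
GGGGGG
YGGGGG
GGGGGG
GGGGGY
GGGGGG
GGGGGG
GGGGGG
After op 3 paint(3,4,W):
GGGGGG
GGGGGG
YGGGGG
GGGGWG
GGGGGY
GGGGGG
GGGGGG
GGGGGG

Answer: GGGGGG
GGGGGG
YGGGGG
GGGGWG
GGGGGY
GGGGGG
GGGGGG
GGGGGG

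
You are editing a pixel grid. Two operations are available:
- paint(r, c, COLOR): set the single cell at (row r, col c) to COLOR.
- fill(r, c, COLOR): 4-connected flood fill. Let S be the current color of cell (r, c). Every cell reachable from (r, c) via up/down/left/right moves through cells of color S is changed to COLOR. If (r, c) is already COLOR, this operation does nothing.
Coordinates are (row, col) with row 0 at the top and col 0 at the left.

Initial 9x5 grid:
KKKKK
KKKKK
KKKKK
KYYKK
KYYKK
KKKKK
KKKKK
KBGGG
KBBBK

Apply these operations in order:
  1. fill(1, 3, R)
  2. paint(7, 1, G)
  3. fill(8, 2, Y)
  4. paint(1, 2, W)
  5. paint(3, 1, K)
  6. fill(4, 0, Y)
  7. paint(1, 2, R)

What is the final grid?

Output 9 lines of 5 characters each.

After op 1 fill(1,3,R) [33 cells changed]:
RRRRR
RRRRR
RRRRR
RYYRR
RYYRR
RRRRR
RRRRR
RBGGG
RBBBK
After op 2 paint(7,1,G):
RRRRR
RRRRR
RRRRR
RYYRR
RYYRR
RRRRR
RRRRR
RGGGG
RBBBK
After op 3 fill(8,2,Y) [3 cells changed]:
RRRRR
RRRRR
RRRRR
RYYRR
RYYRR
RRRRR
RRRRR
RGGGG
RYYYK
After op 4 paint(1,2,W):
RRRRR
RRWRR
RRRRR
RYYRR
RYYRR
RRRRR
RRRRR
RGGGG
RYYYK
After op 5 paint(3,1,K):
RRRRR
RRWRR
RRRRR
RKYRR
RYYRR
RRRRR
RRRRR
RGGGG
RYYYK
After op 6 fill(4,0,Y) [32 cells changed]:
YYYYY
YYWYY
YYYYY
YKYYY
YYYYY
YYYYY
YYYYY
YGGGG
YYYYK
After op 7 paint(1,2,R):
YYYYY
YYRYY
YYYYY
YKYYY
YYYYY
YYYYY
YYYYY
YGGGG
YYYYK

Answer: YYYYY
YYRYY
YYYYY
YKYYY
YYYYY
YYYYY
YYYYY
YGGGG
YYYYK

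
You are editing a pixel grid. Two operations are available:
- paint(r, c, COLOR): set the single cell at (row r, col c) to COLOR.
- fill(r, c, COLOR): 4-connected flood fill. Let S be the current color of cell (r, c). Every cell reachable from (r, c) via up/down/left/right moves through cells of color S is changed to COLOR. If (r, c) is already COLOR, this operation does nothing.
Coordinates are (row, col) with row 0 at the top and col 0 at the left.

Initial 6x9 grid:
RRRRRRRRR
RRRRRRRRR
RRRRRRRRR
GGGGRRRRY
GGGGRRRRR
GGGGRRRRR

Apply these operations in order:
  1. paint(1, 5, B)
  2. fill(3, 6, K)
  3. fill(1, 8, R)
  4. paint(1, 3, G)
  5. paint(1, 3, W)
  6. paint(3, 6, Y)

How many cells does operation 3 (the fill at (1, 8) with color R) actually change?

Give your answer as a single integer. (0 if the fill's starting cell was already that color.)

Answer: 40

Derivation:
After op 1 paint(1,5,B):
RRRRRRRRR
RRRRRBRRR
RRRRRRRRR
GGGGRRRRY
GGGGRRRRR
GGGGRRRRR
After op 2 fill(3,6,K) [40 cells changed]:
KKKKKKKKK
KKKKKBKKK
KKKKKKKKK
GGGGKKKKY
GGGGKKKKK
GGGGKKKKK
After op 3 fill(1,8,R) [40 cells changed]:
RRRRRRRRR
RRRRRBRRR
RRRRRRRRR
GGGGRRRRY
GGGGRRRRR
GGGGRRRRR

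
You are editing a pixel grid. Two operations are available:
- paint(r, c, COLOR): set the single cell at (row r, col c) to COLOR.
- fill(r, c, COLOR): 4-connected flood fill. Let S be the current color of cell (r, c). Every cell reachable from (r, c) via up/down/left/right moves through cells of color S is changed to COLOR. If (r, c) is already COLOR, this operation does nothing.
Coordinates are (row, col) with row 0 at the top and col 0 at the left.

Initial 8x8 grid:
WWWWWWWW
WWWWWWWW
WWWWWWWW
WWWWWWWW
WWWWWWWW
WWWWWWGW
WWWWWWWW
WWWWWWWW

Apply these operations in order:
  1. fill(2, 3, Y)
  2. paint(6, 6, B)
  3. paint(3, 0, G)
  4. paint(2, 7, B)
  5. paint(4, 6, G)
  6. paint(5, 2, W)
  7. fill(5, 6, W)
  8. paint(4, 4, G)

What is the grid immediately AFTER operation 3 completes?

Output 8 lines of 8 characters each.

After op 1 fill(2,3,Y) [63 cells changed]:
YYYYYYYY
YYYYYYYY
YYYYYYYY
YYYYYYYY
YYYYYYYY
YYYYYYGY
YYYYYYYY
YYYYYYYY
After op 2 paint(6,6,B):
YYYYYYYY
YYYYYYYY
YYYYYYYY
YYYYYYYY
YYYYYYYY
YYYYYYGY
YYYYYYBY
YYYYYYYY
After op 3 paint(3,0,G):
YYYYYYYY
YYYYYYYY
YYYYYYYY
GYYYYYYY
YYYYYYYY
YYYYYYGY
YYYYYYBY
YYYYYYYY

Answer: YYYYYYYY
YYYYYYYY
YYYYYYYY
GYYYYYYY
YYYYYYYY
YYYYYYGY
YYYYYYBY
YYYYYYYY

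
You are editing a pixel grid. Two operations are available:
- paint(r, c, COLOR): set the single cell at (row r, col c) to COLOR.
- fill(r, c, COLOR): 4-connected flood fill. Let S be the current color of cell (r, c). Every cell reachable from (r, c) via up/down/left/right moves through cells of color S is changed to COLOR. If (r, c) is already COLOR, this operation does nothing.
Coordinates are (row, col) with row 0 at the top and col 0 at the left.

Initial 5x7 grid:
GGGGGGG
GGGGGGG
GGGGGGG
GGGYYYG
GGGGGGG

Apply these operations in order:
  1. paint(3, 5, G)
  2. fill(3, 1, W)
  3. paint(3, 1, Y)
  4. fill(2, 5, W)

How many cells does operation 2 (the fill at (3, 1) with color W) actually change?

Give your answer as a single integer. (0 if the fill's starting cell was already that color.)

After op 1 paint(3,5,G):
GGGGGGG
GGGGGGG
GGGGGGG
GGGYYGG
GGGGGGG
After op 2 fill(3,1,W) [33 cells changed]:
WWWWWWW
WWWWWWW
WWWWWWW
WWWYYWW
WWWWWWW

Answer: 33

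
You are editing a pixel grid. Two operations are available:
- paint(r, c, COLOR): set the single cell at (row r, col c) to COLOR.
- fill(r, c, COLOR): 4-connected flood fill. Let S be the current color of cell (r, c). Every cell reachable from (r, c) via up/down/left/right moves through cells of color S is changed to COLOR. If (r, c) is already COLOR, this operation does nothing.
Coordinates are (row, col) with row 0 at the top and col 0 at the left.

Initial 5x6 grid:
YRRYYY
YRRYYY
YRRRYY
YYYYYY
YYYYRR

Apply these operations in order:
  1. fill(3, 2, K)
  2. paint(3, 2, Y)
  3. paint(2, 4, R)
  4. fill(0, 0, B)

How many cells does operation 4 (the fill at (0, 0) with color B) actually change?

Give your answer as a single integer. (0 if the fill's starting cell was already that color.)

Answer: 19

Derivation:
After op 1 fill(3,2,K) [21 cells changed]:
KRRKKK
KRRKKK
KRRRKK
KKKKKK
KKKKRR
After op 2 paint(3,2,Y):
KRRKKK
KRRKKK
KRRRKK
KKYKKK
KKKKRR
After op 3 paint(2,4,R):
KRRKKK
KRRKKK
KRRRRK
KKYKKK
KKKKRR
After op 4 fill(0,0,B) [19 cells changed]:
BRRBBB
BRRBBB
BRRRRB
BBYBBB
BBBBRR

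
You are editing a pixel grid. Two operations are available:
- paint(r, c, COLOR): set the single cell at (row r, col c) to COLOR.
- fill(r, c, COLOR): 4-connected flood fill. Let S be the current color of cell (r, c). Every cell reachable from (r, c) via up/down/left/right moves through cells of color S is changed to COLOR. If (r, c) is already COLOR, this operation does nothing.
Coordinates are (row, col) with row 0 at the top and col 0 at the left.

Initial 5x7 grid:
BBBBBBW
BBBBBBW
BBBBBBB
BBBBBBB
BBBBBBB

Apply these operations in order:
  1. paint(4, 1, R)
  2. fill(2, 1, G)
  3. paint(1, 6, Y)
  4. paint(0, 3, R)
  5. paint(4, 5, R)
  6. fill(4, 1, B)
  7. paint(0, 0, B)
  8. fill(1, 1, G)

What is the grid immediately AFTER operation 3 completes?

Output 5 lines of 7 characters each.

After op 1 paint(4,1,R):
BBBBBBW
BBBBBBW
BBBBBBB
BBBBBBB
BRBBBBB
After op 2 fill(2,1,G) [32 cells changed]:
GGGGGGW
GGGGGGW
GGGGGGG
GGGGGGG
GRGGGGG
After op 3 paint(1,6,Y):
GGGGGGW
GGGGGGY
GGGGGGG
GGGGGGG
GRGGGGG

Answer: GGGGGGW
GGGGGGY
GGGGGGG
GGGGGGG
GRGGGGG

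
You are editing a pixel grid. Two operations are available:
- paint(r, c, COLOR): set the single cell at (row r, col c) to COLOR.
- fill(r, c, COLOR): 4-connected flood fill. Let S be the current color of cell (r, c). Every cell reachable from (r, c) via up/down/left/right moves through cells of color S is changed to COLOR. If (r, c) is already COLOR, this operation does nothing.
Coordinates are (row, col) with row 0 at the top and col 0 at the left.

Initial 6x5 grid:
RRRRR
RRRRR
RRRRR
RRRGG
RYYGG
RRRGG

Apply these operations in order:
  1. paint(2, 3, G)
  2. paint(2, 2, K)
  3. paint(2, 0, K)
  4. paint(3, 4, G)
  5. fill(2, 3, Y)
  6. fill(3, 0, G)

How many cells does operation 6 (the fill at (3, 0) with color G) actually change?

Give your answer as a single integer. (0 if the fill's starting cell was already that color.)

Answer: 19

Derivation:
After op 1 paint(2,3,G):
RRRRR
RRRRR
RRRGR
RRRGG
RYYGG
RRRGG
After op 2 paint(2,2,K):
RRRRR
RRRRR
RRKGR
RRRGG
RYYGG
RRRGG
After op 3 paint(2,0,K):
RRRRR
RRRRR
KRKGR
RRRGG
RYYGG
RRRGG
After op 4 paint(3,4,G):
RRRRR
RRRRR
KRKGR
RRRGG
RYYGG
RRRGG
After op 5 fill(2,3,Y) [7 cells changed]:
RRRRR
RRRRR
KRKYR
RRRYY
RYYYY
RRRYY
After op 6 fill(3,0,G) [19 cells changed]:
GGGGG
GGGGG
KGKYG
GGGYY
GYYYY
GGGYY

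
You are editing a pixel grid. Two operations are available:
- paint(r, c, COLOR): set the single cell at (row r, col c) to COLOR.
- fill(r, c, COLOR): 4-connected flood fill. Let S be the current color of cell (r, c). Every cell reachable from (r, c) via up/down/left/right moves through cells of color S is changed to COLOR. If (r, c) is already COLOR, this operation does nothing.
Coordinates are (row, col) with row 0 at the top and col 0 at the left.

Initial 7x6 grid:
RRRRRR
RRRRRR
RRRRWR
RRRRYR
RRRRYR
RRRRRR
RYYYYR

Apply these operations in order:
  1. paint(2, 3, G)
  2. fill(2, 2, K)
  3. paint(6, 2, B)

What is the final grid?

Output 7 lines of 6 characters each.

Answer: KKKKKK
KKKKKK
KKKGWK
KKKKYK
KKKKYK
KKKKKK
KYBYYK

Derivation:
After op 1 paint(2,3,G):
RRRRRR
RRRRRR
RRRGWR
RRRRYR
RRRRYR
RRRRRR
RYYYYR
After op 2 fill(2,2,K) [34 cells changed]:
KKKKKK
KKKKKK
KKKGWK
KKKKYK
KKKKYK
KKKKKK
KYYYYK
After op 3 paint(6,2,B):
KKKKKK
KKKKKK
KKKGWK
KKKKYK
KKKKYK
KKKKKK
KYBYYK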